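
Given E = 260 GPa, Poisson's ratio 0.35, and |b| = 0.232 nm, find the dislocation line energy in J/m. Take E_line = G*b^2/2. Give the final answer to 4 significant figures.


Step 1: G = E / (2*(1+nu))
G = 260 / (2*(1+0.35)) = 96.2963 GPa = 9.62963e+10 Pa
Step 2: E_line = G*b^2/2
b = 0.232 nm = 2.32e-10 m
E_line = 0.5 * 9.62963e+10 * (2.32e-10)^2 = 2.592e-09 J/m


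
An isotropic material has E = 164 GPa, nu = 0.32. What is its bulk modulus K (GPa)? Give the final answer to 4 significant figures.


K = E / (3*(1-2*nu))
K = 164 / (3*(1-2*0.32))
K = 151.9 GPa


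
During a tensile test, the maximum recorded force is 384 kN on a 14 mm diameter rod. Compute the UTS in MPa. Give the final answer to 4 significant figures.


A0 = pi*(d/2)^2 = pi*(14/2)^2 = 153.938 mm^2
UTS = F_max / A0 = 384*1000 / 153.938
UTS = 2495 MPa


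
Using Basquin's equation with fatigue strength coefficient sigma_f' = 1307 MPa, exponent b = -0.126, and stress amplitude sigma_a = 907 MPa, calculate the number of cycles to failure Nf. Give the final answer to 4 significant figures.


sigma_a = sigma_f' * (2*Nf)^b
2*Nf = (sigma_a / sigma_f')^(1/b)
2*Nf = (907 / 1307)^(1/-0.126)
2*Nf = 18.1665
Nf = 9.083 cycles


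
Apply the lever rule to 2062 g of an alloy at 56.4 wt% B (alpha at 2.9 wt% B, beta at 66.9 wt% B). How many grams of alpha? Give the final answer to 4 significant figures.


f_alpha = (C_beta - C0) / (C_beta - C_alpha)
f_alpha = (66.9 - 56.4) / (66.9 - 2.9) = 0.164063
m_alpha = f_alpha * m_total = 0.164063 * 2062 = 338.3 g


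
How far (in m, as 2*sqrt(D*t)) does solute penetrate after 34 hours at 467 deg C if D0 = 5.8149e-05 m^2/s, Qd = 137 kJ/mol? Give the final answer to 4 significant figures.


Step 1: D = D0 * exp(-Qd/(R*T))
T = 740.15 K
D = 5.8149e-05 * exp(-137e3 / (8.314 * 740.15)) = 1.24648e-14 m^2/s
Step 2: L = 2*sqrt(D*t)
t = 34 h = 122400 s
L = 2*sqrt(1.24648e-14 * 122400) = 7.812e-05 m


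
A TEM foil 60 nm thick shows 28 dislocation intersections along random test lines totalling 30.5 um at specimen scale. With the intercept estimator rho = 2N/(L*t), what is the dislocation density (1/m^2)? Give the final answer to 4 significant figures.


rho = 2N / (L * t)
L = 30.5 um = 3.05e-05 m, t = 60 nm = 6e-08 m
rho = 2 * 28 / (3.05e-05 * 6e-08)
rho = 3.06e+13 1/m^2


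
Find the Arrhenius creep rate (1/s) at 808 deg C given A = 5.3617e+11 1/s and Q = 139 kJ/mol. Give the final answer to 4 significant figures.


rate = A * exp(-Q / (R*T))
T = 808 + 273.15 = 1081.15 K
rate = 5.3617e+11 * exp(-139e3 / (8.314 * 1081.15))
rate = 103100 1/s


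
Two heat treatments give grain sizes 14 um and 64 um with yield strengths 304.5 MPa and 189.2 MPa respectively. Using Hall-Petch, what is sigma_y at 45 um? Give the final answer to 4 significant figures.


sigma_y = sigma0 + k / sqrt(d)
1/sqrt(d1) = 1/sqrt(1.4e-05) = 267.261;  1/sqrt(d2) = 125
k = (sigma1 - sigma2) / (1/sqrt(d1) - 1/sqrt(d2)) = (304.5 - 189.2) / (267.261 - 125) = 0.810481 MPa*m^0.5
sigma0 = sigma1 - k/sqrt(d1) = 304.5 - 0.810481*267.261 = 87.8899 MPa
sigma_y(d3) = 87.8899 + 0.810481 / sqrt(4.5e-05) = 208.7 MPa


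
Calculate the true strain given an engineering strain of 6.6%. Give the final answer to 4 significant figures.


epsilon_true = ln(1 + epsilon_eng)
epsilon_true = ln(1 + 0.066)
epsilon_true = 0.06391


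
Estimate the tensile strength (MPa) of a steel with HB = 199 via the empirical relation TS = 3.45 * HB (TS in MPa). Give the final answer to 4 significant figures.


TS (MPa) = 3.45 * HB
TS = 3.45 * 199
TS = 686.6 MPa


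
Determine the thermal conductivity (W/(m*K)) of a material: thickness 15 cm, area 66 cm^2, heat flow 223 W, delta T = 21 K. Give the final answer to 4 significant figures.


k = Q*L / (A*dT)
L = 0.15 m, A = 6.6e-03 m^2
k = 223 * 0.15 / (6.6e-03 * 21)
k = 241.3 W/(m*K)


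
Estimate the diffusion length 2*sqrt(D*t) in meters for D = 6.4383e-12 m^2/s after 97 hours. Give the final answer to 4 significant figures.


t = 97 hr = 349200 s
Diffusion length = 2*sqrt(D*t)
= 2*sqrt(6.4383e-12 * 349200)
= 2.999e-03 m


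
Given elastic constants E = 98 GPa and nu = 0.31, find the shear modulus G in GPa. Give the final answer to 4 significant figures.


G = E / (2*(1+nu))
G = 98 / (2*(1+0.31))
G = 37.4 GPa


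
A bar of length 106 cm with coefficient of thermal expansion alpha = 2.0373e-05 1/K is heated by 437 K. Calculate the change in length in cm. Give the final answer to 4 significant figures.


dL = L0 * alpha * dT
dL = 106 * 2.0373e-05 * 437
dL = 0.9437 cm


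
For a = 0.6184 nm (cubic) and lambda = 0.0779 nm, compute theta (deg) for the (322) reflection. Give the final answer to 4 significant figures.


d = a / sqrt(h^2+k^2+l^2)
d = 0.6184 / sqrt(17) = 0.149984 nm
lambda = 2*d*sin(theta)  =>  sin(theta) = lambda / (2*d)
sin(theta) = 0.0779 / (2 * 0.149984) = 0.259694
theta = 15.05 deg


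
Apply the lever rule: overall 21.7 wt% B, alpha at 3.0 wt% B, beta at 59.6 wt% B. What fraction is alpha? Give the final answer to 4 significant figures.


f_alpha = (C_beta - C0) / (C_beta - C_alpha)
f_alpha = (59.6 - 21.7) / (59.6 - 3.0)
f_alpha = 0.6696


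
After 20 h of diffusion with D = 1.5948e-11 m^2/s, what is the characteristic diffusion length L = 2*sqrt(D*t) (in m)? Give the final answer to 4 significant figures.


t = 20 hr = 72000 s
Diffusion length = 2*sqrt(D*t)
= 2*sqrt(1.5948e-11 * 72000)
= 2.143e-03 m


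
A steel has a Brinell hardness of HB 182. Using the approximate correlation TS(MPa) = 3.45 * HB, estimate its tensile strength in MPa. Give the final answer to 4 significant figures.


TS (MPa) = 3.45 * HB
TS = 3.45 * 182
TS = 627.9 MPa


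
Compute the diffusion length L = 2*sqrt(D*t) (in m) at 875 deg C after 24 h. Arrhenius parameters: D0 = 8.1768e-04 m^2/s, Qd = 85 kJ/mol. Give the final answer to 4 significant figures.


Step 1: D = D0 * exp(-Qd/(R*T))
T = 1148.15 K
D = 8.1768e-04 * exp(-85e3 / (8.314 * 1148.15)) = 1.1102e-07 m^2/s
Step 2: L = 2*sqrt(D*t)
t = 24 h = 86400 s
L = 2*sqrt(1.1102e-07 * 86400) = 0.1959 m


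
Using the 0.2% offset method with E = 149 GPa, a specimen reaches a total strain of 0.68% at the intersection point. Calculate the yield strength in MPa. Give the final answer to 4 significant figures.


Offset strain = 0.002
Elastic strain at yield = total_strain - offset = 6.8e-03 - 0.002 = 4.8e-03
sigma_y = E * elastic_strain = 149000 * 4.8e-03
sigma_y = 715.2 MPa


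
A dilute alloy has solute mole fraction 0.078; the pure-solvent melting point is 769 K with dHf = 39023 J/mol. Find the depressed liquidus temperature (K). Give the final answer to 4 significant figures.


dT = R*Tm^2*x / dHf
dT = 8.314 * 769^2 * 0.078 / 39023
dT = 9.82736 K
T_new = 769 - 9.82736 = 759.2 K


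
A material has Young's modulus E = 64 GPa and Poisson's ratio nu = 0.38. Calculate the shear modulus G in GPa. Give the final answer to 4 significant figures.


G = E / (2*(1+nu))
G = 64 / (2*(1+0.38))
G = 23.19 GPa


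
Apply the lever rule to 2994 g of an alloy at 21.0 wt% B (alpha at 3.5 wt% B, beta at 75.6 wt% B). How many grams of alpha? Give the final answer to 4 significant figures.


f_alpha = (C_beta - C0) / (C_beta - C_alpha)
f_alpha = (75.6 - 21.0) / (75.6 - 3.5) = 0.757282
m_alpha = f_alpha * m_total = 0.757282 * 2994 = 2267 g


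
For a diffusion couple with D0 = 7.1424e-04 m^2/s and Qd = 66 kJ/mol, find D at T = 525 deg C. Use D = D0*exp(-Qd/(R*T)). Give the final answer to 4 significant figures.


D = D0 * exp(-Qd / (R*T))
T = 798.15 K
D = 7.1424e-04 * exp(-66e3 / (8.314 * 798.15))
D = 3.422e-08 m^2/s


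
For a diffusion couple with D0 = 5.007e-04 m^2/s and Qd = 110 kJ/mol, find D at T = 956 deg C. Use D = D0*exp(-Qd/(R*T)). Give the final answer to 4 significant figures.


D = D0 * exp(-Qd / (R*T))
T = 1229.15 K
D = 5.007e-04 * exp(-110e3 / (8.314 * 1229.15))
D = 1.059e-08 m^2/s


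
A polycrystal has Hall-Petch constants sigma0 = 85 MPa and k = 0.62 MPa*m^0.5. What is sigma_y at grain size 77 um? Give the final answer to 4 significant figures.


sigma_y = sigma0 + k / sqrt(d)
d = 77 um = 7.7e-05 m
sigma_y = 85 + 0.62 / sqrt(7.7e-05)
sigma_y = 155.7 MPa


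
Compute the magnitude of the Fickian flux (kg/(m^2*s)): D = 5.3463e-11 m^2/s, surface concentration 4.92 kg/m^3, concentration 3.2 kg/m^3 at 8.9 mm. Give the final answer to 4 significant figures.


J = -D * (dC/dx) = D * (C1 - C2) / dx
J = 5.3463e-11 * (4.92 - 3.2) / 8.9e-03
J = 1.033e-08 kg/(m^2*s)


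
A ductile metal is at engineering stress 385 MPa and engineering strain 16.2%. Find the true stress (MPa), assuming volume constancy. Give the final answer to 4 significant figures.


sigma_true = sigma_eng * (1 + epsilon_eng)
sigma_true = 385 * (1 + 0.162)
sigma_true = 447.4 MPa


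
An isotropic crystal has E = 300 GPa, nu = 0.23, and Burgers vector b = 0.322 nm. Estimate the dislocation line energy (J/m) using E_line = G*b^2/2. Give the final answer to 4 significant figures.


Step 1: G = E / (2*(1+nu))
G = 300 / (2*(1+0.23)) = 121.951 GPa = 1.21951e+11 Pa
Step 2: E_line = G*b^2/2
b = 0.322 nm = 3.22e-10 m
E_line = 0.5 * 1.21951e+11 * (3.22e-10)^2 = 6.322e-09 J/m


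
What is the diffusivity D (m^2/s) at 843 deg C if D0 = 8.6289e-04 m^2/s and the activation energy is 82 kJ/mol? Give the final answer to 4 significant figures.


D = D0 * exp(-Qd / (R*T))
T = 1116.15 K
D = 8.6289e-04 * exp(-82e3 / (8.314 * 1116.15))
D = 1.254e-07 m^2/s


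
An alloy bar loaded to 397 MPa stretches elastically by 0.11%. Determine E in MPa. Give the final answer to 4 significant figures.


E = sigma / epsilon
epsilon = 0.11% = 1.1e-03
E = 397 / 1.1e-03
E = 360900 MPa


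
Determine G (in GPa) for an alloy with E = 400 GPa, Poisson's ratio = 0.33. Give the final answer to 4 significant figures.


G = E / (2*(1+nu))
G = 400 / (2*(1+0.33))
G = 150.4 GPa


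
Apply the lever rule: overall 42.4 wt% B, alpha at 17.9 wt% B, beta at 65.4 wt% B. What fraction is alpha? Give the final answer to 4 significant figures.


f_alpha = (C_beta - C0) / (C_beta - C_alpha)
f_alpha = (65.4 - 42.4) / (65.4 - 17.9)
f_alpha = 0.4842


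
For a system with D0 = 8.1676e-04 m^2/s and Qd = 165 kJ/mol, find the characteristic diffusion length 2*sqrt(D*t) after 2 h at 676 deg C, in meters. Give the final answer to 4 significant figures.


Step 1: D = D0 * exp(-Qd/(R*T))
T = 949.15 K
D = 8.1676e-04 * exp(-165e3 / (8.314 * 949.15)) = 6.78125e-13 m^2/s
Step 2: L = 2*sqrt(D*t)
t = 2 h = 7200 s
L = 2*sqrt(6.78125e-13 * 7200) = 1.397e-04 m


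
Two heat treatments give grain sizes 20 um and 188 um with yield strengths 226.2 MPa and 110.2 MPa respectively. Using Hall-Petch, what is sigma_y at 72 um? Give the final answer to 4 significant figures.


sigma_y = sigma0 + k / sqrt(d)
1/sqrt(d1) = 1/sqrt(2e-05) = 223.607;  1/sqrt(d2) = 72.9325
k = (sigma1 - sigma2) / (1/sqrt(d1) - 1/sqrt(d2)) = (226.2 - 110.2) / (223.607 - 72.9325) = 0.769872 MPa*m^0.5
sigma0 = sigma1 - k/sqrt(d1) = 226.2 - 0.769872*223.607 = 54.0513 MPa
sigma_y(d3) = 54.0513 + 0.769872 / sqrt(7.2e-05) = 144.8 MPa


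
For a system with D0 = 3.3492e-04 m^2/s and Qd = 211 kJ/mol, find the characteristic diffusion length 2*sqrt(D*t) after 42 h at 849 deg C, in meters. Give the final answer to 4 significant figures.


Step 1: D = D0 * exp(-Qd/(R*T))
T = 1122.15 K
D = 3.3492e-04 * exp(-211e3 / (8.314 * 1122.15)) = 5.04438e-14 m^2/s
Step 2: L = 2*sqrt(D*t)
t = 42 h = 151200 s
L = 2*sqrt(5.04438e-14 * 151200) = 1.747e-04 m


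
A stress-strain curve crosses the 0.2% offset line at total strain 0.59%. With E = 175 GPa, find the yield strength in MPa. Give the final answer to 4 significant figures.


Offset strain = 0.002
Elastic strain at yield = total_strain - offset = 5.9e-03 - 0.002 = 3.9e-03
sigma_y = E * elastic_strain = 175000 * 3.9e-03
sigma_y = 682.5 MPa


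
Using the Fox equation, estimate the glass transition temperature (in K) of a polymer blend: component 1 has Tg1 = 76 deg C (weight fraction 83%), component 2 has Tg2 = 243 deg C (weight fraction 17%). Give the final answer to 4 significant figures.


1/Tg = w1/Tg1 + w2/Tg2 (in Kelvin)
Tg1 = 349.15 K, Tg2 = 516.15 K
1/Tg = 0.83/349.15 + 0.17/516.15
Tg = 369.5 K


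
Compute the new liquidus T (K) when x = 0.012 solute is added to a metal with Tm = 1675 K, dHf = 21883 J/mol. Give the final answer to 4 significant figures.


dT = R*Tm^2*x / dHf
dT = 8.314 * 1675^2 * 0.012 / 21883
dT = 12.7913 K
T_new = 1675 - 12.7913 = 1662 K


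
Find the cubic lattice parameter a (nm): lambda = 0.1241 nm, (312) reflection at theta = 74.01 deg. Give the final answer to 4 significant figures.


d = lambda / (2*sin(theta))
d = 0.1241 / (2*sin(74.01 deg))
d = 0.0645474 nm
a = d * sqrt(h^2+k^2+l^2) = 0.0645474 * sqrt(14)
a = 0.2415 nm


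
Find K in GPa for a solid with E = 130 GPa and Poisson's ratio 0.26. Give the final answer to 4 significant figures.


K = E / (3*(1-2*nu))
K = 130 / (3*(1-2*0.26))
K = 90.28 GPa


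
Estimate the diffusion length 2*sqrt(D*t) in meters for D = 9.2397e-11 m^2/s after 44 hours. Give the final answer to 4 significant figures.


t = 44 hr = 158400 s
Diffusion length = 2*sqrt(D*t)
= 2*sqrt(9.2397e-11 * 158400)
= 7.651e-03 m


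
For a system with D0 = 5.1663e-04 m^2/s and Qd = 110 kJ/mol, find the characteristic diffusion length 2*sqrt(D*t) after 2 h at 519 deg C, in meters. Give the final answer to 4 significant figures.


Step 1: D = D0 * exp(-Qd/(R*T))
T = 792.15 K
D = 5.1663e-04 * exp(-110e3 / (8.314 * 792.15)) = 2.88058e-11 m^2/s
Step 2: L = 2*sqrt(D*t)
t = 2 h = 7200 s
L = 2*sqrt(2.88058e-11 * 7200) = 9.108e-04 m


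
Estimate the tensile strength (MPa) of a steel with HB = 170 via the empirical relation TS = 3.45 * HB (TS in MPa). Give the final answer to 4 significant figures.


TS (MPa) = 3.45 * HB
TS = 3.45 * 170
TS = 586.5 MPa


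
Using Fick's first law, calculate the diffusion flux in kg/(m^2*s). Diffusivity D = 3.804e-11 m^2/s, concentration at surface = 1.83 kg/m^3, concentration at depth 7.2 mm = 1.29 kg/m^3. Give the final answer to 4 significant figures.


J = -D * (dC/dx) = D * (C1 - C2) / dx
J = 3.804e-11 * (1.83 - 1.29) / 7.2e-03
J = 2.853e-09 kg/(m^2*s)


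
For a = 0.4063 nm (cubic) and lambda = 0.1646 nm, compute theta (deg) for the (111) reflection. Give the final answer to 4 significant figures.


d = a / sqrt(h^2+k^2+l^2)
d = 0.4063 / sqrt(3) = 0.234577 nm
lambda = 2*d*sin(theta)  =>  sin(theta) = lambda / (2*d)
sin(theta) = 0.1646 / (2 * 0.234577) = 0.350844
theta = 20.54 deg


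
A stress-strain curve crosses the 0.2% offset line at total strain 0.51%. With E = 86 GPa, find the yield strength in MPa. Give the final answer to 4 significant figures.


Offset strain = 0.002
Elastic strain at yield = total_strain - offset = 5.1e-03 - 0.002 = 3.1e-03
sigma_y = E * elastic_strain = 86000 * 3.1e-03
sigma_y = 266.6 MPa


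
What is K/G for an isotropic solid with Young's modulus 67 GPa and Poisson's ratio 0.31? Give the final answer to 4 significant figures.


G = E / (2*(1+nu))
G = 67 / (2*(1+0.31)) = 25.5725 GPa
K = E / (3*(1-2*nu))
K = 67 / (3*(1-2*0.31)) = 58.7719 GPa
K/G = 58.7719 / 25.5725 = 2.298


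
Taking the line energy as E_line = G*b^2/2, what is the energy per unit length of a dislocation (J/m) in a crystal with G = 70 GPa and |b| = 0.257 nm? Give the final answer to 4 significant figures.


E = G*b^2/2
b = 0.257 nm = 2.57e-10 m
G = 70 GPa = 7e+10 Pa
E = 0.5 * 7e+10 * (2.57e-10)^2
E = 2.312e-09 J/m


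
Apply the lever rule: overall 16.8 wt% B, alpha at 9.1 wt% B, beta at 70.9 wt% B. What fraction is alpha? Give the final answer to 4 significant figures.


f_alpha = (C_beta - C0) / (C_beta - C_alpha)
f_alpha = (70.9 - 16.8) / (70.9 - 9.1)
f_alpha = 0.8754


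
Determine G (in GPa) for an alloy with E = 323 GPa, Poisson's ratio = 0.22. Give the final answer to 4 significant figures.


G = E / (2*(1+nu))
G = 323 / (2*(1+0.22))
G = 132.4 GPa


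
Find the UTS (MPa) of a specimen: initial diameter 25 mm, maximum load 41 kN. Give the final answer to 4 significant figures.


A0 = pi*(d/2)^2 = pi*(25/2)^2 = 490.874 mm^2
UTS = F_max / A0 = 41*1000 / 490.874
UTS = 83.52 MPa


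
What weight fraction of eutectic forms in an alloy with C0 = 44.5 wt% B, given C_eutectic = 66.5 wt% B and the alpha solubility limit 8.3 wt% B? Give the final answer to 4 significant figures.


f_primary = (C_e - C0) / (C_e - C_alpha_max)
f_primary = (66.5 - 44.5) / (66.5 - 8.3)
f_primary = 0.378007
f_eutectic = 1 - 0.378007 = 0.622


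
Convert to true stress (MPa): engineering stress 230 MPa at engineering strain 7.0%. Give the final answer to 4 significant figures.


sigma_true = sigma_eng * (1 + epsilon_eng)
sigma_true = 230 * (1 + 0.07)
sigma_true = 246.1 MPa


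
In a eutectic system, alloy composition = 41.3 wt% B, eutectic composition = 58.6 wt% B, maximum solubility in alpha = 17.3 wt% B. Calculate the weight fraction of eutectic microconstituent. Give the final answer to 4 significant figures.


f_primary = (C_e - C0) / (C_e - C_alpha_max)
f_primary = (58.6 - 41.3) / (58.6 - 17.3)
f_primary = 0.418886
f_eutectic = 1 - 0.418886 = 0.5811


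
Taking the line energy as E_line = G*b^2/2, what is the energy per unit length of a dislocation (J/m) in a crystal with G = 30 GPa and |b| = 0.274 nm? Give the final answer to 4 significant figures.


E = G*b^2/2
b = 0.274 nm = 2.74e-10 m
G = 30 GPa = 3e+10 Pa
E = 0.5 * 3e+10 * (2.74e-10)^2
E = 1.126e-09 J/m


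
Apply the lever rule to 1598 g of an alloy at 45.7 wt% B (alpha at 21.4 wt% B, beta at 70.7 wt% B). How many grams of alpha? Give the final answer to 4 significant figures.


f_alpha = (C_beta - C0) / (C_beta - C_alpha)
f_alpha = (70.7 - 45.7) / (70.7 - 21.4) = 0.507099
m_alpha = f_alpha * m_total = 0.507099 * 1598 = 810.3 g


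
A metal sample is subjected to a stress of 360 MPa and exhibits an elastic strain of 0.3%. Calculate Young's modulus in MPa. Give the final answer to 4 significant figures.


E = sigma / epsilon
epsilon = 0.3% = 3e-03
E = 360 / 3e-03
E = 120000 MPa


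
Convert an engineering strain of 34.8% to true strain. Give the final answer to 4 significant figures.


epsilon_true = ln(1 + epsilon_eng)
epsilon_true = ln(1 + 0.348)
epsilon_true = 0.2986


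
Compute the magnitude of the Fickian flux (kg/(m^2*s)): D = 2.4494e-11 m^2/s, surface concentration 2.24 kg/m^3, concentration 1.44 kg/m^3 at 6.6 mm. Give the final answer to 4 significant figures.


J = -D * (dC/dx) = D * (C1 - C2) / dx
J = 2.4494e-11 * (2.24 - 1.44) / 6.6e-03
J = 2.969e-09 kg/(m^2*s)


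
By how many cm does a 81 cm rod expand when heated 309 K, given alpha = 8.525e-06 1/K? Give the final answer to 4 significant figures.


dL = L0 * alpha * dT
dL = 81 * 8.525e-06 * 309
dL = 0.2134 cm


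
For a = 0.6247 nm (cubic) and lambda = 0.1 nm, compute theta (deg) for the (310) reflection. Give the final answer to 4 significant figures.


d = a / sqrt(h^2+k^2+l^2)
d = 0.6247 / sqrt(10) = 0.197547 nm
lambda = 2*d*sin(theta)  =>  sin(theta) = lambda / (2*d)
sin(theta) = 0.1 / (2 * 0.197547) = 0.253104
theta = 14.66 deg


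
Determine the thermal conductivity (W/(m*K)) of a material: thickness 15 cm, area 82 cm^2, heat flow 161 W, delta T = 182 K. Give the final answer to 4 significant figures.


k = Q*L / (A*dT)
L = 0.15 m, A = 8.2e-03 m^2
k = 161 * 0.15 / (8.2e-03 * 182)
k = 16.18 W/(m*K)


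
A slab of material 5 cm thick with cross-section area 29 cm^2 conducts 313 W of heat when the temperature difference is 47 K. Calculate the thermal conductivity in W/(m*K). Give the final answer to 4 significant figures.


k = Q*L / (A*dT)
L = 0.05 m, A = 2.9e-03 m^2
k = 313 * 0.05 / (2.9e-03 * 47)
k = 114.8 W/(m*K)


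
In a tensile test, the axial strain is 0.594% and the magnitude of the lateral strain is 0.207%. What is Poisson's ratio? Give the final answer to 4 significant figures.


nu = -epsilon_lat / epsilon_axial
Lateral strain is contraction (negative), so using magnitudes:
nu = 0.207 / 0.594
nu = 0.3485


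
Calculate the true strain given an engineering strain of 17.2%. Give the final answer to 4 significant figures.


epsilon_true = ln(1 + epsilon_eng)
epsilon_true = ln(1 + 0.172)
epsilon_true = 0.1587


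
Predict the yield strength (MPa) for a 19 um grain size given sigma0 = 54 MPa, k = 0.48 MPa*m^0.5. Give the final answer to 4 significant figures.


sigma_y = sigma0 + k / sqrt(d)
d = 19 um = 1.9e-05 m
sigma_y = 54 + 0.48 / sqrt(1.9e-05)
sigma_y = 164.1 MPa


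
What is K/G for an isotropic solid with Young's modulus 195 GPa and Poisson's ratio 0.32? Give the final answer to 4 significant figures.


G = E / (2*(1+nu))
G = 195 / (2*(1+0.32)) = 73.8636 GPa
K = E / (3*(1-2*nu))
K = 195 / (3*(1-2*0.32)) = 180.556 GPa
K/G = 180.556 / 73.8636 = 2.444


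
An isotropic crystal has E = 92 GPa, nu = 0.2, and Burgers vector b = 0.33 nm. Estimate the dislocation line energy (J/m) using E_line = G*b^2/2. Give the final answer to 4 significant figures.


Step 1: G = E / (2*(1+nu))
G = 92 / (2*(1+0.2)) = 38.3333 GPa = 3.83333e+10 Pa
Step 2: E_line = G*b^2/2
b = 0.33 nm = 3.3e-10 m
E_line = 0.5 * 3.83333e+10 * (3.3e-10)^2 = 2.087e-09 J/m


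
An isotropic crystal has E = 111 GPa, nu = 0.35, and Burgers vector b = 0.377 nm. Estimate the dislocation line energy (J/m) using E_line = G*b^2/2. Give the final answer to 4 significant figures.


Step 1: G = E / (2*(1+nu))
G = 111 / (2*(1+0.35)) = 41.1111 GPa = 4.11111e+10 Pa
Step 2: E_line = G*b^2/2
b = 0.377 nm = 3.77e-10 m
E_line = 0.5 * 4.11111e+10 * (3.77e-10)^2 = 2.922e-09 J/m


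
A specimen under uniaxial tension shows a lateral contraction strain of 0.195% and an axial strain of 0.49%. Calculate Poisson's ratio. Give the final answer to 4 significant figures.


nu = -epsilon_lat / epsilon_axial
Lateral strain is contraction (negative), so using magnitudes:
nu = 0.195 / 0.49
nu = 0.398


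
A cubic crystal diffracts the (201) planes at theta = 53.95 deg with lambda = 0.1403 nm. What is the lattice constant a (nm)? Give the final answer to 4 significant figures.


d = lambda / (2*sin(theta))
d = 0.1403 / (2*sin(53.95 deg))
d = 0.0867652 nm
a = d * sqrt(h^2+k^2+l^2) = 0.0867652 * sqrt(5)
a = 0.194 nm


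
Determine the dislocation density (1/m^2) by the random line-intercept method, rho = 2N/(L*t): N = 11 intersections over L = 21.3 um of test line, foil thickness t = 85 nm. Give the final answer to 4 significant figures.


rho = 2N / (L * t)
L = 21.3 um = 2.13e-05 m, t = 85 nm = 8.5e-08 m
rho = 2 * 11 / (2.13e-05 * 8.5e-08)
rho = 1.215e+13 1/m^2


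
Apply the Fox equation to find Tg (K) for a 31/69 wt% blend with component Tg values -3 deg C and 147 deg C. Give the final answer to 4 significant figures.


1/Tg = w1/Tg1 + w2/Tg2 (in Kelvin)
Tg1 = 270.15 K, Tg2 = 420.15 K
1/Tg = 0.31/270.15 + 0.69/420.15
Tg = 358.5 K


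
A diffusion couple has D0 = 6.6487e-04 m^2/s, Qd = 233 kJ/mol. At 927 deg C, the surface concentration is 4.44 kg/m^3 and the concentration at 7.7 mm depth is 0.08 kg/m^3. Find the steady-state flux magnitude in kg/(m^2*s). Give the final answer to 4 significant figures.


Step 1: D = D0 * exp(-Qd/(R*T))
T = 927 + 273.15 = 1200.15 K
D = 6.6487e-04 * exp(-233e3 / (8.314 * 1200.15)) = 4.80189e-14 m^2/s
Step 2: J = D * (C1 - C2) / dx
J = 4.80189e-14 * (4.44 - 0.08) / 7.7e-03
J = 2.719e-11 kg/(m^2*s)


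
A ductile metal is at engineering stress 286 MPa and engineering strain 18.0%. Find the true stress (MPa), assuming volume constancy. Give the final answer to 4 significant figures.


sigma_true = sigma_eng * (1 + epsilon_eng)
sigma_true = 286 * (1 + 0.18)
sigma_true = 337.5 MPa


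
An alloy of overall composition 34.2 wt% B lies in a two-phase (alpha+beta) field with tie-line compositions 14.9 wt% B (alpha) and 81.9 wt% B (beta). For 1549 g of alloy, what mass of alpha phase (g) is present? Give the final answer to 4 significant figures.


f_alpha = (C_beta - C0) / (C_beta - C_alpha)
f_alpha = (81.9 - 34.2) / (81.9 - 14.9) = 0.71194
m_alpha = f_alpha * m_total = 0.71194 * 1549 = 1103 g


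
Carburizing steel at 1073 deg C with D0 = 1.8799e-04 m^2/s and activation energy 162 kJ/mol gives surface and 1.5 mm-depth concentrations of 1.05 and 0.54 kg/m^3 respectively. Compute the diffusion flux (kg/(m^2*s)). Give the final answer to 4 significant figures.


Step 1: D = D0 * exp(-Qd/(R*T))
T = 1073 + 273.15 = 1346.15 K
D = 1.8799e-04 * exp(-162e3 / (8.314 * 1346.15)) = 9.72353e-11 m^2/s
Step 2: J = D * (C1 - C2) / dx
J = 9.72353e-11 * (1.05 - 0.54) / 1.5e-03
J = 3.306e-08 kg/(m^2*s)


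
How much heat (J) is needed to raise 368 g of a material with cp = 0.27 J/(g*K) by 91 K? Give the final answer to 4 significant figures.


Q = m * cp * dT
Q = 368 * 0.27 * 91
Q = 9042 J


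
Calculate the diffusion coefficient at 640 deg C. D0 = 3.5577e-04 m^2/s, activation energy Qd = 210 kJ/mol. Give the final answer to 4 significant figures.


D = D0 * exp(-Qd / (R*T))
T = 913.15 K
D = 3.5577e-04 * exp(-210e3 / (8.314 * 913.15))
D = 3.453e-16 m^2/s


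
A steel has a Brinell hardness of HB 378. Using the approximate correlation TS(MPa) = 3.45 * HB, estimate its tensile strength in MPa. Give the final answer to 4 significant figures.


TS (MPa) = 3.45 * HB
TS = 3.45 * 378
TS = 1304 MPa


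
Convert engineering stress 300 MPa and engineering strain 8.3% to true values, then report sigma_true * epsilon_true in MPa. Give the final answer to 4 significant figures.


sigma_true = sigma_eng * (1 + epsilon_eng)
sigma_true = 300 * (1 + 0.083) = 324.9 MPa
epsilon_true = ln(1 + epsilon_eng)
epsilon_true = ln(1 + 0.083) = 0.079735
sigma_true * epsilon_true = 324.9 * 0.079735 = 25.91 MPa


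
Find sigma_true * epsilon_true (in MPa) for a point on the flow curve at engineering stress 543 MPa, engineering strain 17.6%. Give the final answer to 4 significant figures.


sigma_true = sigma_eng * (1 + epsilon_eng)
sigma_true = 543 * (1 + 0.176) = 638.568 MPa
epsilon_true = ln(1 + epsilon_eng)
epsilon_true = ln(1 + 0.176) = 0.162119
sigma_true * epsilon_true = 638.568 * 0.162119 = 103.5 MPa


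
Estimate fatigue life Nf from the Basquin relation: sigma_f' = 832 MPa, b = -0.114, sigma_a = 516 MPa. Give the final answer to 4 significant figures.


sigma_a = sigma_f' * (2*Nf)^b
2*Nf = (sigma_a / sigma_f')^(1/b)
2*Nf = (516 / 832)^(1/-0.114)
2*Nf = 66.0608
Nf = 33.03 cycles


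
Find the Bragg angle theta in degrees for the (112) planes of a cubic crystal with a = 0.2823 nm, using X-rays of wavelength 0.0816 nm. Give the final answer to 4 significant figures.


d = a / sqrt(h^2+k^2+l^2)
d = 0.2823 / sqrt(6) = 0.115248 nm
lambda = 2*d*sin(theta)  =>  sin(theta) = lambda / (2*d)
sin(theta) = 0.0816 / (2 * 0.115248) = 0.354018
theta = 20.73 deg


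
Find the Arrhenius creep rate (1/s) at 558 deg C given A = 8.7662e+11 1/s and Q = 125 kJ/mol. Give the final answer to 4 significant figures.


rate = A * exp(-Q / (R*T))
T = 558 + 273.15 = 831.15 K
rate = 8.7662e+11 * exp(-125e3 / (8.314 * 831.15))
rate = 12210 1/s


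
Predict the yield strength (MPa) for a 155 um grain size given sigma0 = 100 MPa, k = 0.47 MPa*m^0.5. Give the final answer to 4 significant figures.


sigma_y = sigma0 + k / sqrt(d)
d = 155 um = 1.55e-04 m
sigma_y = 100 + 0.47 / sqrt(1.55e-04)
sigma_y = 137.8 MPa


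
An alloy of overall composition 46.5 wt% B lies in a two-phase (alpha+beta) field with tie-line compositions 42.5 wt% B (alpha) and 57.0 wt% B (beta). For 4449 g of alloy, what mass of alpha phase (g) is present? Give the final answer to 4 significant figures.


f_alpha = (C_beta - C0) / (C_beta - C_alpha)
f_alpha = (57.0 - 46.5) / (57.0 - 42.5) = 0.724138
m_alpha = f_alpha * m_total = 0.724138 * 4449 = 3222 g


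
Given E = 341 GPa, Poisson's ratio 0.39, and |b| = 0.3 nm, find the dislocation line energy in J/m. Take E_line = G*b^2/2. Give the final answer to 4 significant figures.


Step 1: G = E / (2*(1+nu))
G = 341 / (2*(1+0.39)) = 122.662 GPa = 1.22662e+11 Pa
Step 2: E_line = G*b^2/2
b = 0.3 nm = 3e-10 m
E_line = 0.5 * 1.22662e+11 * (3e-10)^2 = 5.52e-09 J/m


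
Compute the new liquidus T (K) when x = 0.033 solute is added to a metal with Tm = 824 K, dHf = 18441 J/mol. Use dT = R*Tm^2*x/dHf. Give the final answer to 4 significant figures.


dT = R*Tm^2*x / dHf
dT = 8.314 * 824^2 * 0.033 / 18441
dT = 10.1017 K
T_new = 824 - 10.1017 = 813.9 K


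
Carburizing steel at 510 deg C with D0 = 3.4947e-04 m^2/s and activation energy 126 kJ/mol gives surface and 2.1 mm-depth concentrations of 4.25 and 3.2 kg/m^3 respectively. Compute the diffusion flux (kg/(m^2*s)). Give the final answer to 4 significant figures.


Step 1: D = D0 * exp(-Qd/(R*T))
T = 510 + 273.15 = 783.15 K
D = 3.4947e-04 * exp(-126e3 / (8.314 * 783.15)) = 1.37766e-12 m^2/s
Step 2: J = D * (C1 - C2) / dx
J = 1.37766e-12 * (4.25 - 3.2) / 2.1e-03
J = 6.888e-10 kg/(m^2*s)


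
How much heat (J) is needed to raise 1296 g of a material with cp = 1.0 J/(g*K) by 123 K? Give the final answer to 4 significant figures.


Q = m * cp * dT
Q = 1296 * 1.0 * 123
Q = 159400 J


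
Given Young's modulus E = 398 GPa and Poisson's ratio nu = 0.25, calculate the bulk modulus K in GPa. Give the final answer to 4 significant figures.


K = E / (3*(1-2*nu))
K = 398 / (3*(1-2*0.25))
K = 265.3 GPa


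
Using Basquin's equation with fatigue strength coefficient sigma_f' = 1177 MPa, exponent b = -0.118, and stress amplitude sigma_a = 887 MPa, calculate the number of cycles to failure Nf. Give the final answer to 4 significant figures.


sigma_a = sigma_f' * (2*Nf)^b
2*Nf = (sigma_a / sigma_f')^(1/b)
2*Nf = (887 / 1177)^(1/-0.118)
2*Nf = 10.9932
Nf = 5.497 cycles


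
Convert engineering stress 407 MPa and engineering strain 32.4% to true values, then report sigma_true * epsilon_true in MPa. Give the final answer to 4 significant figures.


sigma_true = sigma_eng * (1 + epsilon_eng)
sigma_true = 407 * (1 + 0.324) = 538.868 MPa
epsilon_true = ln(1 + epsilon_eng)
epsilon_true = ln(1 + 0.324) = 0.280657
sigma_true * epsilon_true = 538.868 * 0.280657 = 151.2 MPa


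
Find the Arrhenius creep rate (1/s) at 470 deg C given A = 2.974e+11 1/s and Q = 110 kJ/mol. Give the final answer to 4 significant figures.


rate = A * exp(-Q / (R*T))
T = 470 + 273.15 = 743.15 K
rate = 2.974e+11 * exp(-110e3 / (8.314 * 743.15))
rate = 5513 1/s


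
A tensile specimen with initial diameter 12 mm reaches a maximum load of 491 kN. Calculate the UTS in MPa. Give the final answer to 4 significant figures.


A0 = pi*(d/2)^2 = pi*(12/2)^2 = 113.097 mm^2
UTS = F_max / A0 = 491*1000 / 113.097
UTS = 4341 MPa


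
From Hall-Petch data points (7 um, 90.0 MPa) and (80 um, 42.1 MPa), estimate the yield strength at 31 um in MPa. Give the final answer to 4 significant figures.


sigma_y = sigma0 + k / sqrt(d)
1/sqrt(d1) = 1/sqrt(7e-06) = 377.964;  1/sqrt(d2) = 111.803
k = (sigma1 - sigma2) / (1/sqrt(d1) - 1/sqrt(d2)) = (90.0 - 42.1) / (377.964 - 111.803) = 0.179966 MPa*m^0.5
sigma0 = sigma1 - k/sqrt(d1) = 90.0 - 0.179966*377.964 = 21.9792 MPa
sigma_y(d3) = 21.9792 + 0.179966 / sqrt(3.1e-05) = 54.3 MPa


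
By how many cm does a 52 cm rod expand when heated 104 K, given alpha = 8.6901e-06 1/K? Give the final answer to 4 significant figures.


dL = L0 * alpha * dT
dL = 52 * 8.6901e-06 * 104
dL = 0.047 cm


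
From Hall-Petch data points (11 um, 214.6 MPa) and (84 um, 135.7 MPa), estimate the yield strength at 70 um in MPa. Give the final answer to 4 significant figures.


sigma_y = sigma0 + k / sqrt(d)
1/sqrt(d1) = 1/sqrt(1.1e-05) = 301.511;  1/sqrt(d2) = 109.109
k = (sigma1 - sigma2) / (1/sqrt(d1) - 1/sqrt(d2)) = (214.6 - 135.7) / (301.511 - 109.109) = 0.410078 MPa*m^0.5
sigma0 = sigma1 - k/sqrt(d1) = 214.6 - 0.410078*301.511 = 90.9568 MPa
sigma_y(d3) = 90.9568 + 0.410078 / sqrt(7e-05) = 140 MPa


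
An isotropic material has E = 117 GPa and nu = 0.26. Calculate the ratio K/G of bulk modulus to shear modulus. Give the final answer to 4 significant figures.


G = E / (2*(1+nu))
G = 117 / (2*(1+0.26)) = 46.4286 GPa
K = E / (3*(1-2*nu))
K = 117 / (3*(1-2*0.26)) = 81.25 GPa
K/G = 81.25 / 46.4286 = 1.75


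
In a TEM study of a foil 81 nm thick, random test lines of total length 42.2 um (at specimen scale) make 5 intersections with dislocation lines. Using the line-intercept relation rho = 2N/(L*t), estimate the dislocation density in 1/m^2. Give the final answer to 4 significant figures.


rho = 2N / (L * t)
L = 42.2 um = 4.22e-05 m, t = 81 nm = 8.1e-08 m
rho = 2 * 5 / (4.22e-05 * 8.1e-08)
rho = 2.926e+12 1/m^2


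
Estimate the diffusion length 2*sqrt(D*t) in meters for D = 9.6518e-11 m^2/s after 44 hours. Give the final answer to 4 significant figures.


t = 44 hr = 158400 s
Diffusion length = 2*sqrt(D*t)
= 2*sqrt(9.6518e-11 * 158400)
= 7.82e-03 m


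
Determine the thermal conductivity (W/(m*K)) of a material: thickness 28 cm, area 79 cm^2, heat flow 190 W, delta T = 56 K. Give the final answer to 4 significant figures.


k = Q*L / (A*dT)
L = 0.28 m, A = 7.9e-03 m^2
k = 190 * 0.28 / (7.9e-03 * 56)
k = 120.3 W/(m*K)


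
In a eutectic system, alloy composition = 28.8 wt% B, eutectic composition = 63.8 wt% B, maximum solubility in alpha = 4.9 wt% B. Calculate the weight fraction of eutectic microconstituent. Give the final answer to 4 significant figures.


f_primary = (C_e - C0) / (C_e - C_alpha_max)
f_primary = (63.8 - 28.8) / (63.8 - 4.9)
f_primary = 0.594228
f_eutectic = 1 - 0.594228 = 0.4058


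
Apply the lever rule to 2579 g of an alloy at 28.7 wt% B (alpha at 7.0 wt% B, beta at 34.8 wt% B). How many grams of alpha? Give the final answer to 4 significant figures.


f_alpha = (C_beta - C0) / (C_beta - C_alpha)
f_alpha = (34.8 - 28.7) / (34.8 - 7.0) = 0.219424
m_alpha = f_alpha * m_total = 0.219424 * 2579 = 565.9 g


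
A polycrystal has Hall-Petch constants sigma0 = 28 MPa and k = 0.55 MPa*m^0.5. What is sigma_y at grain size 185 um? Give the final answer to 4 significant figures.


sigma_y = sigma0 + k / sqrt(d)
d = 185 um = 1.85e-04 m
sigma_y = 28 + 0.55 / sqrt(1.85e-04)
sigma_y = 68.44 MPa


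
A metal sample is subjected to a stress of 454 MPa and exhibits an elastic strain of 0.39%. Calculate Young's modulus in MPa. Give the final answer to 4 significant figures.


E = sigma / epsilon
epsilon = 0.39% = 3.9e-03
E = 454 / 3.9e-03
E = 116400 MPa


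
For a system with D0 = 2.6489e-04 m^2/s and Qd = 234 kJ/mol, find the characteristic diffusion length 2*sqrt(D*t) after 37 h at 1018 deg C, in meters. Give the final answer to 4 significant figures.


Step 1: D = D0 * exp(-Qd/(R*T))
T = 1291.15 K
D = 2.6489e-04 * exp(-234e3 / (8.314 * 1291.15)) = 9.03737e-14 m^2/s
Step 2: L = 2*sqrt(D*t)
t = 37 h = 133200 s
L = 2*sqrt(9.03737e-14 * 133200) = 2.194e-04 m


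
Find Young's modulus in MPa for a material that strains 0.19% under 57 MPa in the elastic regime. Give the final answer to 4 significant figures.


E = sigma / epsilon
epsilon = 0.19% = 1.9e-03
E = 57 / 1.9e-03
E = 30000 MPa


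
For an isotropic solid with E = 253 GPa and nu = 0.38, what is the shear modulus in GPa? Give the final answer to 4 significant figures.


G = E / (2*(1+nu))
G = 253 / (2*(1+0.38))
G = 91.67 GPa


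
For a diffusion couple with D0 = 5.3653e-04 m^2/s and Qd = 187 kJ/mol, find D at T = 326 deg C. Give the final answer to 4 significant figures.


D = D0 * exp(-Qd / (R*T))
T = 599.15 K
D = 5.3653e-04 * exp(-187e3 / (8.314 * 599.15))
D = 2.668e-20 m^2/s


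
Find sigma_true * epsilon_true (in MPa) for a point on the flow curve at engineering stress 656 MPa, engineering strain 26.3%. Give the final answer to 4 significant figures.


sigma_true = sigma_eng * (1 + epsilon_eng)
sigma_true = 656 * (1 + 0.263) = 828.528 MPa
epsilon_true = ln(1 + epsilon_eng)
epsilon_true = ln(1 + 0.263) = 0.23349
sigma_true * epsilon_true = 828.528 * 0.23349 = 193.5 MPa


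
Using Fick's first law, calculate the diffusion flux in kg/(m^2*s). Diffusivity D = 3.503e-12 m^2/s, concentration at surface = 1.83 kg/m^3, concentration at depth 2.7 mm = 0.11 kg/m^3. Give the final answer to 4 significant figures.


J = -D * (dC/dx) = D * (C1 - C2) / dx
J = 3.503e-12 * (1.83 - 0.11) / 2.7e-03
J = 2.232e-09 kg/(m^2*s)


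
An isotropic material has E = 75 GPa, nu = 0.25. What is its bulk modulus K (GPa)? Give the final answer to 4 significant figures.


K = E / (3*(1-2*nu))
K = 75 / (3*(1-2*0.25))
K = 50 GPa


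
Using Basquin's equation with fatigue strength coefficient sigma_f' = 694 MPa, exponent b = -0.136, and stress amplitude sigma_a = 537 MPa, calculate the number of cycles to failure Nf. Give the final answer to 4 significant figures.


sigma_a = sigma_f' * (2*Nf)^b
2*Nf = (sigma_a / sigma_f')^(1/b)
2*Nf = (537 / 694)^(1/-0.136)
2*Nf = 6.59187
Nf = 3.296 cycles


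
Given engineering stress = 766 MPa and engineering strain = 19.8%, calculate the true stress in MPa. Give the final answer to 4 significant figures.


sigma_true = sigma_eng * (1 + epsilon_eng)
sigma_true = 766 * (1 + 0.198)
sigma_true = 917.7 MPa


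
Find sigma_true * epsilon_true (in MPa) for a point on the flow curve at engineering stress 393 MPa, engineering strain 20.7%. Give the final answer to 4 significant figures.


sigma_true = sigma_eng * (1 + epsilon_eng)
sigma_true = 393 * (1 + 0.207) = 474.351 MPa
epsilon_true = ln(1 + epsilon_eng)
epsilon_true = ln(1 + 0.207) = 0.188138
sigma_true * epsilon_true = 474.351 * 0.188138 = 89.24 MPa


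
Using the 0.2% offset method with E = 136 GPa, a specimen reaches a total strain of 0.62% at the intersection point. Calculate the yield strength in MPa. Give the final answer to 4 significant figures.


Offset strain = 0.002
Elastic strain at yield = total_strain - offset = 6.2e-03 - 0.002 = 4.2e-03
sigma_y = E * elastic_strain = 136000 * 4.2e-03
sigma_y = 571.2 MPa


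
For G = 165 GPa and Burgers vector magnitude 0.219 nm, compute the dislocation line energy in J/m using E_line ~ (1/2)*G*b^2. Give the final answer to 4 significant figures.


E = G*b^2/2
b = 0.219 nm = 2.19e-10 m
G = 165 GPa = 1.65e+11 Pa
E = 0.5 * 1.65e+11 * (2.19e-10)^2
E = 3.957e-09 J/m


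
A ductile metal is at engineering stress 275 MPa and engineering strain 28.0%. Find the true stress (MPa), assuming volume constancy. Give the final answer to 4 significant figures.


sigma_true = sigma_eng * (1 + epsilon_eng)
sigma_true = 275 * (1 + 0.28)
sigma_true = 352 MPa


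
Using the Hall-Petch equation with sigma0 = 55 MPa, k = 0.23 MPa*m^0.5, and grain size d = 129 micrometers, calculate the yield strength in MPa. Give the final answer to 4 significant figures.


sigma_y = sigma0 + k / sqrt(d)
d = 129 um = 1.29e-04 m
sigma_y = 55 + 0.23 / sqrt(1.29e-04)
sigma_y = 75.25 MPa


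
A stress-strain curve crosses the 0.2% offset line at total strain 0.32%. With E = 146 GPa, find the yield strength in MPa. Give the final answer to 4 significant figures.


Offset strain = 0.002
Elastic strain at yield = total_strain - offset = 3.2e-03 - 0.002 = 1.2e-03
sigma_y = E * elastic_strain = 146000 * 1.2e-03
sigma_y = 175.2 MPa


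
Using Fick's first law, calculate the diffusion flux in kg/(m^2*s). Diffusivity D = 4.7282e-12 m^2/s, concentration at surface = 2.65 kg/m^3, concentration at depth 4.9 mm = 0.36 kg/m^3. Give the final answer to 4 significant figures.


J = -D * (dC/dx) = D * (C1 - C2) / dx
J = 4.7282e-12 * (2.65 - 0.36) / 4.9e-03
J = 2.21e-09 kg/(m^2*s)


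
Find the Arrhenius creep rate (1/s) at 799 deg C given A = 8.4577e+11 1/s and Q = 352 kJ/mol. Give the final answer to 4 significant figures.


rate = A * exp(-Q / (R*T))
T = 799 + 273.15 = 1072.15 K
rate = 8.4577e+11 * exp(-352e3 / (8.314 * 1072.15))
rate = 5.989e-06 1/s
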